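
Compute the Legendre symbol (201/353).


p = 353 is prime, so compute (201/353) with the reciprocity algorithm (Jacobi-symbol steps: pull out 2s via (2/n), flip via reciprocity, reduce):
  reciprocity: (201/353) -> +(353/201)
  reduce: (152/201)
  pull out 2: (2/201) = +1  (since 201 mod 8 = 1)
  pull out 2: (2/201) = +1  (since 201 mod 8 = 1)
  pull out 2: (2/201) = +1  (since 201 mod 8 = 1)
  reciprocity: (19/201) -> +(201/19)
  reduce: (11/19)
  reciprocity: (11/19) -> -(19/11)
  reduce: (8/11)
  pull out 2: (2/11) = -1  (since 11 mod 8 = 3)
  pull out 2: (2/11) = -1  (since 11 mod 8 = 3)
  pull out 2: (2/11) = -1  (since 11 mod 8 = 3)
  (1/11) = 1
Product of signs = 1
(201/353) = 1

1


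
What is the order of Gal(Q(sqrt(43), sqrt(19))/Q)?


The 2 square roots of distinct primes are multiplicatively independent over Q,
so [K:Q] = 2^2 and Gal(K/Q) is isomorphic to (Z/2Z)^2.
|Gal| = 2^2 = 4

4


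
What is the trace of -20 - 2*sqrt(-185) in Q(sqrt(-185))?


Tr(a + b*sqrt(d)) = (a + b*sqrt(d)) + (a - b*sqrt(d)) = 2a
= 2 * (-20)
= -40

-40


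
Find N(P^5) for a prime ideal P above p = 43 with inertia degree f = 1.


N(P^a) = p^(a*f)
= 43^(5*1)
= 43^5
= 147008443

147008443


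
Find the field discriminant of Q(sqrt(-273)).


For K = Q(sqrt(d)) with d squarefree: disc(K) = d if d = 1 mod 4, and disc(K) = 4d if d = 2 or 3 mod 4.
Here d = -273, and d mod 4 = 3.
d = 3 mod 4, not 1 (O_K = Z[sqrt(d)]), so disc(K) = 4d = 4 * (-273) = -1092

-1092


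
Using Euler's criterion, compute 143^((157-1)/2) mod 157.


p = 157 is prime and the exponent is (p-1)/2 = 78, so by Euler's criterion 143^78 = (143/157) = +1 or -1 mod 157.
Compute by square-and-multiply:
  78 = 64 + 8 + 4 + 2 (binary 1001110)
  Repeated squaring mod 157: 143^1 = 143, 143^2 = 39, 143^4 = 108, 143^8 = 46, 143^16 = 75, 143^32 = 130, 143^64 = 101
  143^78 = 143^64 * 143^8 * 143^4 * 143^2 = 101 * 46 * 108 * 39 mod 157
    101 * 46 = 4646 = 93 mod 157
    93 * 108 = 10044 = 153 mod 157
    153 * 39 = 5967 = 1 mod 157
  143^78 = 1 mod 157
Result 1: 143 is a quadratic residue mod 157.
143^78 mod 157 = 1

1


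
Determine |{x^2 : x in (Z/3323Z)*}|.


For prime p, the number of non-zero quadratic residues is (p-1)/2.
= (3323-1)/2
= 1661

1661


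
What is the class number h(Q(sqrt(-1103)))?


K = Q(sqrt(-1103)). d mod 4 = 1, so D = disc(K) = d = -1103
h(K) equals the number of primitive reduced positive-definite forms (a, b, c) = a*x^2 + b*x*y + c*y^2 with b^2 - 4ac = D,
where reduced means |b| <= a <= c, with b >= 0 whenever |b| = a or a = c, and primitive means gcd(a, b, c) = 1.
Reduced forces 3a^2 <= |D| = 1103, so 1 <= a <= 19; b must have the parity of D, and c = (b^2 - D)/(4a) must be an integer >= a.
Enumerate a = 1..19, b in [-a, a]:
  a=1: (1, 1, 276)  [1]
  a=2: (2, -1, 138), (2, 1, 138)  [2]
  a=3: (3, -1, 92), (3, 1, 92)  [2]
  a=4: (4, -1, 69), (4, 1, 69)  [2]
  a=5: none
  a=6: (6, -5, 47), (6, -1, 46), (6, 1, 46), (6, 5, 47)  [4]
  a=7: none
  a=8: (8, -7, 36), (8, 7, 36)  [2]
  a=9: (9, -7, 32), (9, 7, 32)  [2]
  a=10..11: none
  a=12: (12, -7, 24), (12, -1, 23), (12, 1, 23), (12, 7, 24)  [4]
  a=13..15: none
  a=16: (16, -7, 18), (16, 7, 18)  [2]
  a=17: (17, -11, 18), (17, 11, 18)  [2]
  a=18..19: none
Total reduced forms: 1 + 2 + 2 + 2 + 4 + 2 + 2 + 4 + 2 + 2 = 23
h = 23

23


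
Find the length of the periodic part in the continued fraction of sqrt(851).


Run the CF algorithm for sqrt(851).
a_0 = floor(sqrt(851)) = 29; set m_0=0, q_0=1.
Recurrence: m' = q*a - m,  q' = (d - m'^2)/q,  a' = floor((a_0 + m')/q').
  step 1: m=29, q=10, a=5
  step 2: m=21, q=41, a=1
  step 3: m=20, q=11, a=4
  step 4: m=24, q=25, a=2
  step 5: m=26, q=7, a=7
  step 6: m=23, q=46, a=1
  step 7: m=23, q=7, a=7
  step 8: m=26, q=25, a=2
  step 9: m=24, q=11, a=4
  step 10: m=20, q=41, a=1
  step 11: m=21, q=10, a=5
  step 12: m=29, q=1, a=58
a_12 = 2*a_0 = 58, so the period closes here.
sqrt(851) = [29; 5, 1, 4, 2, 7, 1, 7, 2, 4, 1, 5, 58]
Period length = 12

12


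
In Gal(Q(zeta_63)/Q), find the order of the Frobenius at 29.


The Frobenius at p in Gal(Q(zeta_n)/Q) = (Z/nZ)* is the class of p, so its order is ord_63(29), the smallest k >= 1 with 29^k = 1 mod 63.
n = 63 = 3^2 * 7, phi(63) = 36; the order divides phi(n).
Divisors of 36: 1, 2, 3, 4, 6, 9, 12, 18, 36
Repeated squaring mod 63: 29^1 = 29, 29^2 = 22, 29^4 = 43, 29^8 = 22, 29^16 = 43, 29^32 = 22
Test divisors in increasing order:
  k=1: 29^1 = 29 mod 63
  k=2: 29^2 = 22 mod 63
  k=3: 29^3 = 22 * 29 = 8 mod 63
  k=4: 29^4 = 43 mod 63
  k=6: 29^6 = 43 * 22 = 1 mod 63  <- first divisor giving 1
Order = 6

6


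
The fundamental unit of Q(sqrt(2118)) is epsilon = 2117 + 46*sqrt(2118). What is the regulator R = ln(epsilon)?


epsilon = 2117 + 46*sqrt(2118)
= 4233.9998
R = ln(4233.9998)
= 8.3509

8.3509


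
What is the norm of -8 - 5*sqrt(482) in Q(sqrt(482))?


N(a + b*sqrt(d)) = a^2 - d*b^2
= (-8)^2 - (482)*(-5)^2
= 64 - 12050
= -11986

-11986


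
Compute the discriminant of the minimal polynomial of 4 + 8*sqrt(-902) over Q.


The element 4 + 8*sqrt(-902) has minimal polynomial:
x^2 - 8*x + 57744
Discriminant = (-8)^2 - 4*(57744)
= 64 - 230976
= -230912

-230912


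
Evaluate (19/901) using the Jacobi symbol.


Compute (19/901) via quadratic reciprocity:
  reciprocity: (19/901) -> +(901/19)
  reduce: (8/19)
  pull out 2: (2/19) = -1  (since 19 mod 8 = 3)
  pull out 2: (2/19) = -1  (since 19 mod 8 = 3)
  pull out 2: (2/19) = -1  (since 19 mod 8 = 3)
  (1/19) = 1
Product of signs = -1

-1


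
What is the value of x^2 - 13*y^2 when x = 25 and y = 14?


x^2 - d*y^2
= 25^2 - 13*14^2
= 625 - 2548
= -1923

-1923


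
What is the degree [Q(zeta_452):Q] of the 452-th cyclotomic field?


The degree equals Euler's totient phi(452).
452 = 2^2 * 113
phi(452) = 224

224


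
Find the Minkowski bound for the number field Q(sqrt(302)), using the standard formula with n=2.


d = 302, d mod 4 = 2, so disc(K) = 4d = 1208; |disc(K)| = 1208
Real quadratic field, so n = 2, s = r2 = 0, r1 = 2
M = (n!/n^n) * (4/pi)^s * sqrt(|disc(K)|) = (2!/2^2) * (4/pi)^0 * sqrt(1208)
= 0.5 * 1.000000 * 34.756294
= 17.3781

17.3781


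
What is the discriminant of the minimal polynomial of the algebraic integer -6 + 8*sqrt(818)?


The element -6 + 8*sqrt(818) has minimal polynomial:
x^2 + 12*x - 52316
Discriminant = (12)^2 - 4*(-52316)
= 144 + 209264
= 209408

209408


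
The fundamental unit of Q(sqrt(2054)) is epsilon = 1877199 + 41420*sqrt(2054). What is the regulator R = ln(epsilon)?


epsilon = 1877199 + 41420*sqrt(2054)
= 3.7544e+06
R = ln(3.7544e+06)
= 15.1384

15.1384


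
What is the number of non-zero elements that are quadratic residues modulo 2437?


For prime p, the number of non-zero quadratic residues is (p-1)/2.
= (2437-1)/2
= 1218

1218


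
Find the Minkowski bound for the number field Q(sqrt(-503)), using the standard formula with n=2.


d = -503, d mod 4 = 1, so disc(K) = d = -503; |disc(K)| = 503
Imaginary quadratic field, so n = 2, s = r2 = 1, r1 = 0
M = (n!/n^n) * (4/pi)^s * sqrt(|disc(K)|) = (2!/2^2) * (4/pi)^1 * sqrt(503)
= 0.5 * 1.273240 * 22.427661
= 14.2779

14.2779


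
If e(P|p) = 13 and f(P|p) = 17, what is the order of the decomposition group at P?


|D_P| = e * f
= 13 * 17
= 221

221


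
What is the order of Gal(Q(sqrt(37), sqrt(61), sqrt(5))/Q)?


The 3 square roots of distinct primes are multiplicatively independent over Q,
so [K:Q] = 2^3 and Gal(K/Q) is isomorphic to (Z/2Z)^3.
|Gal| = 2^3 = 8

8


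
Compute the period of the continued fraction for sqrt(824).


Run the CF algorithm for sqrt(824).
a_0 = floor(sqrt(824)) = 28; set m_0=0, q_0=1.
Recurrence: m' = q*a - m,  q' = (d - m'^2)/q,  a' = floor((a_0 + m')/q').
  step 1: m=28, q=40, a=1
  step 2: m=12, q=17, a=2
  step 3: m=22, q=20, a=2
  step 4: m=18, q=25, a=1
  step 5: m=7, q=31, a=1
  step 6: m=24, q=8, a=6
  step 7: m=24, q=31, a=1
  step 8: m=7, q=25, a=1
  step 9: m=18, q=20, a=2
  step 10: m=22, q=17, a=2
  step 11: m=12, q=40, a=1
  step 12: m=28, q=1, a=56
a_12 = 2*a_0 = 56, so the period closes here.
sqrt(824) = [28; 1, 2, 2, 1, 1, 6, 1, 1, 2, 2, 1, 56]
Period length = 12

12


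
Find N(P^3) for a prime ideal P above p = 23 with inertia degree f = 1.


N(P^a) = p^(a*f)
= 23^(3*1)
= 23^3
= 12167

12167


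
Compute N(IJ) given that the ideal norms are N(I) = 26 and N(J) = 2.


N(IJ) = N(I) * N(J)
= 26 * 2
= 52

52


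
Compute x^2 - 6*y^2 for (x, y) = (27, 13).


x^2 - d*y^2
= 27^2 - 6*13^2
= 729 - 1014
= -285

-285


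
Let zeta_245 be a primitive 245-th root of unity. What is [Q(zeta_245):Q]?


The degree equals Euler's totient phi(245).
245 = 5 * 7^2
phi(245) = 168

168


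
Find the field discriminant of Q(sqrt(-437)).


For K = Q(sqrt(d)) with d squarefree: disc(K) = d if d = 1 mod 4, and disc(K) = 4d if d = 2 or 3 mod 4.
Here d = -437, and d mod 4 = 3.
d = 3 mod 4, not 1 (O_K = Z[sqrt(d)]), so disc(K) = 4d = 4 * (-437) = -1748

-1748


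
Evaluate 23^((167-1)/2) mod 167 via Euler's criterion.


p = 167 is prime and the exponent is (p-1)/2 = 83, so by Euler's criterion 23^83 = (23/167) = +1 or -1 mod 167.
Compute by square-and-multiply:
  83 = 64 + 16 + 2 + 1 (binary 1010011)
  Repeated squaring mod 167: 23^1 = 23, 23^2 = 28, 23^4 = 116, 23^8 = 96, 23^16 = 31, 23^32 = 126, 23^64 = 11
  23^83 = 23^64 * 23^16 * 23^2 * 23^1 = 11 * 31 * 28 * 23 mod 167
    11 * 31 = 341 = 7 mod 167
    7 * 28 = 196 = 29 mod 167
    29 * 23 = 667 = 166 mod 167
  23^83 = 166 mod 167
Result 166 = p - 1 = -1 mod 167: 23 is a quadratic non-residue mod 167. As a residue in [0, p-1] the value is 166.
23^83 mod 167 = 166

166


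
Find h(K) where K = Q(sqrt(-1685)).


K = Q(sqrt(-1685)). d mod 4 = 3, so D = disc(K) = 4d = -6740
h(K) equals the number of primitive reduced positive-definite forms (a, b, c) = a*x^2 + b*x*y + c*y^2 with b^2 - 4ac = D,
where reduced means |b| <= a <= c, with b >= 0 whenever |b| = a or a = c, and primitive means gcd(a, b, c) = 1.
Reduced forces 3a^2 <= |D| = 6740, so 1 <= a <= 47; b must have the parity of D, and c = (b^2 - D)/(4a) must be an integer >= a.
Enumerate a = 1..47, b in [-a, a]:
  a=1: (1, 0, 1685)  [1]
  a=2: (2, 2, 843)  [1]
  a=3: (3, -2, 562), (3, 2, 562)  [2]
  a=4: none
  a=5: (5, 0, 337)  [1]
  a=6: (6, -2, 281), (6, 2, 281)  [2]
  a=7: (7, -6, 242), (7, 6, 242)  [2]
  a=8: none
  a=9: (9, -8, 189), (9, 8, 189)  [2]
  a=10: (10, 10, 171)  [1]
  a=11: (11, -6, 154), (11, 6, 154)  [2]
  a=12..13: none
  a=14: (14, -6, 121), (14, 6, 121)  [2]
  a=15: (15, -10, 114), (15, 10, 114)  [2]
  a=16: none
  a=17: (17, -14, 102), (17, 14, 102)  [2]
  a=18: (18, -10, 95), (18, 10, 95)  [2]
  a=19: (19, -10, 90), (19, 10, 90)  [2]
  a=20: none
  a=21: (21, -20, 85), (21, -8, 81), (21, 8, 81), (21, 20, 85)  [4]
  a=22: (22, -6, 77), (22, 6, 77)  [2]
  a=23..26: none
  a=27: (27, -8, 63), (27, 8, 63)  [2]
  a=28..29: none
  a=30: (30, -10, 57), (30, 10, 57)  [2]
  a=31: (31, -24, 59), (31, 24, 59)  [2]
  a=32: none
  a=33: (33, -28, 57), (33, -16, 53), (33, 16, 53), (33, 28, 57)  [4]
  a=34: (34, -14, 51), (34, 14, 51)  [2]
  a=35: (35, -20, 51), (35, 20, 51)  [2]
  a=36..37: none
  a=38: (38, -10, 45), (38, 10, 45)  [2]
  a=39..40: none
  a=41: (41, -36, 49), (41, 36, 49)  [2]
  a=42: (42, -34, 47), (42, -22, 43), (42, 22, 43), (42, 34, 47)  [4]
  a=43..47: none
Total reduced forms: 1 + 1 + 2 + 1 + 2 + 2 + 2 + 1 + 2 + 2 + 2 + 2 + 2 + 2 + 4 + 2 + 2 + 2 + 2 + 4 + 2 + 2 + 2 + 2 + 4 = 52
h = 52

52


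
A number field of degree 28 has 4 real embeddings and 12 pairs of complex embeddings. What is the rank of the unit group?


By Dirichlet's unit theorem:
rank = r1 + r2 - 1
= 4 + 12 - 1
= 15

15


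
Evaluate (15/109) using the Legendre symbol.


p = 109 is prime, so compute (15/109) with the reciprocity algorithm (Jacobi-symbol steps: pull out 2s via (2/n), flip via reciprocity, reduce):
  reciprocity: (15/109) -> +(109/15)
  reduce: (4/15)
  pull out 2: (2/15) = +1  (since 15 mod 8 = 7)
  pull out 2: (2/15) = +1  (since 15 mod 8 = 7)
  (1/15) = 1
Product of signs = 1
(15/109) = 1

1


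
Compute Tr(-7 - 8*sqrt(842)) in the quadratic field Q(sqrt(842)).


Tr(a + b*sqrt(d)) = (a + b*sqrt(d)) + (a - b*sqrt(d)) = 2a
= 2 * (-7)
= -14

-14


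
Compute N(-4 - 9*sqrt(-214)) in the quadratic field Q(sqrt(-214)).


N(a + b*sqrt(d)) = a^2 - d*b^2
= (-4)^2 - (-214)*(-9)^2
= 16 + 17334
= 17350

17350


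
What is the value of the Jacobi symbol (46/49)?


Compute (46/49) via quadratic reciprocity:
  pull out 2: (2/49) = +1  (since 49 mod 8 = 1)
  reciprocity: (23/49) -> +(49/23)
  reduce: (3/23)
  reciprocity: (3/23) -> -(23/3)
  reduce: (2/3)
  pull out 2: (2/3) = -1  (since 3 mod 8 = 3)
  (1/3) = 1
Product of signs = 1

1


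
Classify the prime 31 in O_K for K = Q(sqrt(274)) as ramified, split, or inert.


K = Q(sqrt(274)). Since d mod 4 = 2, disc(K) = 1096.
Check p | disc: 1096 mod 31 = 11.
p does not divide disc. Compute Legendre symbol (d/p):
26^((31-1)/2) mod 31 = -1
(d/p) = -1, so p is inert: (p) stays prime with e=1, f=2, g=1.
Therefore p is inert.

inert


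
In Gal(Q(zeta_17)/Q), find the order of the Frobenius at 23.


The Frobenius at p in Gal(Q(zeta_n)/Q) = (Z/nZ)* is the class of p, so its order is ord_17(23), the smallest k >= 1 with 23^k = 1 mod 17.
n = 17 = 17, phi(17) = 16; the order divides phi(n).
Divisors of 16: 1, 2, 4, 8, 16
Repeated squaring mod 17: 23^1 = 6, 23^2 = 2, 23^4 = 4, 23^8 = 16, 23^16 = 1
Test divisors in increasing order:
  k=1: 23^1 = 6 mod 17
  k=2: 23^2 = 2 mod 17
  k=4: 23^4 = 4 mod 17
  k=8: 23^8 = 16 mod 17
  k=16: 23^16 = 1 mod 17  <- first divisor giving 1
Order = 16

16


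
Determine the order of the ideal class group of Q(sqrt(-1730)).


K = Q(sqrt(-1730)). d mod 4 = 2, so D = disc(K) = 4d = -6920
h(K) equals the number of primitive reduced positive-definite forms (a, b, c) = a*x^2 + b*x*y + c*y^2 with b^2 - 4ac = D,
where reduced means |b| <= a <= c, with b >= 0 whenever |b| = a or a = c, and primitive means gcd(a, b, c) = 1.
Reduced forces 3a^2 <= |D| = 6920, so 1 <= a <= 48; b must have the parity of D, and c = (b^2 - D)/(4a) must be an integer >= a.
Enumerate a = 1..48, b in [-a, a]:
  a=1: (1, 0, 1730)  [1]
  a=2: (2, 0, 865)  [1]
  a=3: (3, -2, 577), (3, 2, 577)  [2]
  a=4: none
  a=5: (5, 0, 346)  [1]
  a=6: (6, -4, 289), (6, 4, 289)  [2]
  a=7..8: none
  a=9: (9, -8, 194), (9, 8, 194)  [2]
  a=10: (10, 0, 173)  [1]
  a=11..12: none
  a=13: (13, -10, 135), (13, 10, 135)  [2]
  a=14: none
  a=15: (15, -10, 117), (15, 10, 117)  [2]
  a=16: none
  a=17: (17, -4, 102), (17, 4, 102)  [2]
  a=18: (18, -8, 97), (18, 8, 97)  [2]
  a=19..22: none
  a=23: (23, -16, 78), (23, 16, 78)  [2]
  a=24..25: none
  a=26: (26, -16, 69), (26, 16, 69)  [2]
  a=27: (27, -10, 65), (27, 10, 65)  [2]
  a=28..29: none
  a=30: (30, -20, 61), (30, 20, 61)  [2]
  a=31..33: none
  a=34: (34, -4, 51), (34, 4, 51)  [2]
  a=35..36: none
  a=37: (37, -6, 47), (37, 6, 47)  [2]
  a=38: none
  a=39: (39, -16, 46), (39, -10, 45), (39, 10, 45), (39, 16, 46)  [4]
  a=40: none
  a=41: (41, -38, 51), (41, 38, 51)  [2]
  a=42..48: none
Total reduced forms: 1 + 1 + 2 + 1 + 2 + 2 + 1 + 2 + 2 + 2 + 2 + 2 + 2 + 2 + 2 + 2 + 2 + 4 + 2 = 36
h = 36

36


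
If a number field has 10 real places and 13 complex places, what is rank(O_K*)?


By Dirichlet's unit theorem:
rank = r1 + r2 - 1
= 10 + 13 - 1
= 22

22


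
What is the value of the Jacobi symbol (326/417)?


Compute (326/417) via quadratic reciprocity:
  pull out 2: (2/417) = +1  (since 417 mod 8 = 1)
  reciprocity: (163/417) -> +(417/163)
  reduce: (91/163)
  reciprocity: (91/163) -> -(163/91)
  reduce: (72/91)
  pull out 2: (2/91) = -1  (since 91 mod 8 = 3)
  pull out 2: (2/91) = -1  (since 91 mod 8 = 3)
  pull out 2: (2/91) = -1  (since 91 mod 8 = 3)
  reciprocity: (9/91) -> +(91/9)
  reduce: (1/9)
  (1/9) = 1
Product of signs = 1

1


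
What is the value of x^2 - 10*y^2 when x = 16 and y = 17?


x^2 - d*y^2
= 16^2 - 10*17^2
= 256 - 2890
= -2634

-2634


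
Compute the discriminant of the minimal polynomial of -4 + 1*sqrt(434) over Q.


The element -4 + 1*sqrt(434) has minimal polynomial:
x^2 + 8*x - 418
Discriminant = (8)^2 - 4*(-418)
= 64 + 1672
= 1736

1736


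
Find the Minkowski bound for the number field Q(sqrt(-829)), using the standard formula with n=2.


d = -829, d mod 4 = 3, so disc(K) = 4d = -3316; |disc(K)| = 3316
Imaginary quadratic field, so n = 2, s = r2 = 1, r1 = 0
M = (n!/n^n) * (4/pi)^s * sqrt(|disc(K)|) = (2!/2^2) * (4/pi)^1 * sqrt(3316)
= 0.5 * 1.273240 * 57.584720
= 36.6596

36.6596


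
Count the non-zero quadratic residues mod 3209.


For prime p, the number of non-zero quadratic residues is (p-1)/2.
= (3209-1)/2
= 1604

1604


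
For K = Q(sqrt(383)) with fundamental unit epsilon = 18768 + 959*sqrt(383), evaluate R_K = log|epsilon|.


epsilon = 18768 + 959*sqrt(383)
= 37536.0000
R = ln(37536.0000)
= 10.5331

10.5331


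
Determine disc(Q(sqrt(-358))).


For K = Q(sqrt(d)) with d squarefree: disc(K) = d if d = 1 mod 4, and disc(K) = 4d if d = 2 or 3 mod 4.
Here d = -358, and d mod 4 = 2.
d = 2 mod 4, not 1 (O_K = Z[sqrt(d)]), so disc(K) = 4d = 4 * (-358) = -1432

-1432


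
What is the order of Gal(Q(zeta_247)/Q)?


|Gal(Q(zeta_247)/Q)| = phi(247)
= 216

216


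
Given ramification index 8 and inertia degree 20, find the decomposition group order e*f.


|D_P| = e * f
= 8 * 20
= 160

160


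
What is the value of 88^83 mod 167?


p = 167 is prime and the exponent is (p-1)/2 = 83, so by Euler's criterion 88^83 = (88/167) = +1 or -1 mod 167.
Compute by square-and-multiply:
  83 = 64 + 16 + 2 + 1 (binary 1010011)
  Repeated squaring mod 167: 88^1 = 88, 88^2 = 62, 88^4 = 3, 88^8 = 9, 88^16 = 81, 88^32 = 48, 88^64 = 133
  88^83 = 88^64 * 88^16 * 88^2 * 88^1 = 133 * 81 * 62 * 88 mod 167
    133 * 81 = 10773 = 85 mod 167
    85 * 62 = 5270 = 93 mod 167
    93 * 88 = 8184 = 1 mod 167
  88^83 = 1 mod 167
Result 1: 88 is a quadratic residue mod 167.
88^83 mod 167 = 1

1


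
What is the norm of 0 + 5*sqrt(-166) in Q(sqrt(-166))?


N(a + b*sqrt(d)) = a^2 - d*b^2
= (0)^2 - (-166)*(5)^2
= 0 + 4150
= 4150

4150


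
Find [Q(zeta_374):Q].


The degree equals Euler's totient phi(374).
374 = 2 * 11 * 17
phi(374) = 160

160


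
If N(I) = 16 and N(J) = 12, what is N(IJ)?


N(IJ) = N(I) * N(J)
= 16 * 12
= 192

192


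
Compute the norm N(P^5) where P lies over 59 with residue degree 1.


N(P^a) = p^(a*f)
= 59^(5*1)
= 59^5
= 714924299

714924299


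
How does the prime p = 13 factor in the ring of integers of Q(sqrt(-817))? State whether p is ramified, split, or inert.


K = Q(sqrt(-817)). Since d mod 4 = 3, disc(K) = -3268.
Check p | disc: -3268 mod 13 = 8.
p does not divide disc. Compute Legendre symbol (d/p):
2^((13-1)/2) mod 13 = -1
(d/p) = -1, so p is inert: (p) stays prime with e=1, f=2, g=1.
Therefore p is inert.

inert


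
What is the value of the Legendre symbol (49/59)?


p = 59 is prime, so compute (49/59) with the reciprocity algorithm (Jacobi-symbol steps: pull out 2s via (2/n), flip via reciprocity, reduce):
  reciprocity: (49/59) -> +(59/49)
  reduce: (10/49)
  pull out 2: (2/49) = +1  (since 49 mod 8 = 1)
  reciprocity: (5/49) -> +(49/5)
  reduce: (4/5)
  pull out 2: (2/5) = -1  (since 5 mod 8 = 5)
  pull out 2: (2/5) = -1  (since 5 mod 8 = 5)
  (1/5) = 1
Product of signs = 1
(49/59) = 1

1


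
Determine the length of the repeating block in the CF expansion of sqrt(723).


Run the CF algorithm for sqrt(723).
a_0 = floor(sqrt(723)) = 26; set m_0=0, q_0=1.
Recurrence: m' = q*a - m,  q' = (d - m'^2)/q,  a' = floor((a_0 + m')/q').
  step 1: m=26, q=47, a=1
  step 2: m=21, q=6, a=7
  step 3: m=21, q=47, a=1
  step 4: m=26, q=1, a=52
a_4 = 2*a_0 = 52, so the period closes here.
sqrt(723) = [26; 1, 7, 1, 52]
Period length = 4

4


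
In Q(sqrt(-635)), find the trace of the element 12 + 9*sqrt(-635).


Tr(a + b*sqrt(d)) = (a + b*sqrt(d)) + (a - b*sqrt(d)) = 2a
= 2 * (12)
= 24

24


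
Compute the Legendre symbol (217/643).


p = 643 is prime, so compute (217/643) with the reciprocity algorithm (Jacobi-symbol steps: pull out 2s via (2/n), flip via reciprocity, reduce):
  reciprocity: (217/643) -> +(643/217)
  reduce: (209/217)
  reciprocity: (209/217) -> +(217/209)
  reduce: (8/209)
  pull out 2: (2/209) = +1  (since 209 mod 8 = 1)
  pull out 2: (2/209) = +1  (since 209 mod 8 = 1)
  pull out 2: (2/209) = +1  (since 209 mod 8 = 1)
  (1/209) = 1
Product of signs = 1
(217/643) = 1

1


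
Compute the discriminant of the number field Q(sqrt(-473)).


For K = Q(sqrt(d)) with d squarefree: disc(K) = d if d = 1 mod 4, and disc(K) = 4d if d = 2 or 3 mod 4.
Here d = -473, and d mod 4 = 3.
d = 3 mod 4, not 1 (O_K = Z[sqrt(d)]), so disc(K) = 4d = 4 * (-473) = -1892

-1892


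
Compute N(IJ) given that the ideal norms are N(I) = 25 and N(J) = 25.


N(IJ) = N(I) * N(J)
= 25 * 25
= 625

625


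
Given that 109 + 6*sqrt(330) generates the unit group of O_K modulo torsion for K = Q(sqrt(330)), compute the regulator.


epsilon = 109 + 6*sqrt(330)
= 217.9954
R = ln(217.9954)
= 5.3845

5.3845


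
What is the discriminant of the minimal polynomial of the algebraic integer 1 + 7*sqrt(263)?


The element 1 + 7*sqrt(263) has minimal polynomial:
x^2 - 2*x - 12886
Discriminant = (-2)^2 - 4*(-12886)
= 4 + 51544
= 51548

51548


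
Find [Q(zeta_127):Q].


The degree equals Euler's totient phi(127).
127 = 127
phi(127) = 126

126


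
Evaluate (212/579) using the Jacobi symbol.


Compute (212/579) via quadratic reciprocity:
  pull out 2: (2/579) = -1  (since 579 mod 8 = 3)
  pull out 2: (2/579) = -1  (since 579 mod 8 = 3)
  reciprocity: (53/579) -> +(579/53)
  reduce: (49/53)
  reciprocity: (49/53) -> +(53/49)
  reduce: (4/49)
  pull out 2: (2/49) = +1  (since 49 mod 8 = 1)
  pull out 2: (2/49) = +1  (since 49 mod 8 = 1)
  (1/49) = 1
Product of signs = 1

1


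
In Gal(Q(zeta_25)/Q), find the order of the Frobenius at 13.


The Frobenius at p in Gal(Q(zeta_n)/Q) = (Z/nZ)* is the class of p, so its order is ord_25(13), the smallest k >= 1 with 13^k = 1 mod 25.
n = 25 = 5^2, phi(25) = 20; the order divides phi(n).
Divisors of 20: 1, 2, 4, 5, 10, 20
Repeated squaring mod 25: 13^1 = 13, 13^2 = 19, 13^4 = 11, 13^8 = 21, 13^16 = 16
Test divisors in increasing order:
  k=1: 13^1 = 13 mod 25
  k=2: 13^2 = 19 mod 25
  k=4: 13^4 = 11 mod 25
  k=5: 13^5 = 11 * 13 = 18 mod 25
  k=10: 13^10 = 21 * 19 = 24 mod 25
  k=20: 13^20 = 16 * 11 = 1 mod 25  <- first divisor giving 1
Order = 20

20


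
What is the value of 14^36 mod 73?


p = 73 is prime and the exponent is (p-1)/2 = 36, so by Euler's criterion 14^36 = (14/73) = +1 or -1 mod 73.
Compute by square-and-multiply:
  36 = 32 + 4 (binary 100100)
  Repeated squaring mod 73: 14^1 = 14, 14^2 = 50, 14^4 = 18, 14^8 = 32, 14^16 = 2, 14^32 = 4
  14^36 = 14^32 * 14^4 = 4 * 18 mod 73
    4 * 18 = 72 = 72 mod 73
  14^36 = 72 mod 73
Result 72 = p - 1 = -1 mod 73: 14 is a quadratic non-residue mod 73. As a residue in [0, p-1] the value is 72.
14^36 mod 73 = 72

72


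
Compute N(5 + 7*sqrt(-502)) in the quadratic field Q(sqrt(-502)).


N(a + b*sqrt(d)) = a^2 - d*b^2
= (5)^2 - (-502)*(7)^2
= 25 + 24598
= 24623

24623


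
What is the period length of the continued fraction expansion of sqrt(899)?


Run the CF algorithm for sqrt(899).
a_0 = floor(sqrt(899)) = 29; set m_0=0, q_0=1.
Recurrence: m' = q*a - m,  q' = (d - m'^2)/q,  a' = floor((a_0 + m')/q').
  step 1: m=29, q=58, a=1
  step 2: m=29, q=1, a=58
a_2 = 2*a_0 = 58, so the period closes here.
sqrt(899) = [29; 1, 58]
Period length = 2

2


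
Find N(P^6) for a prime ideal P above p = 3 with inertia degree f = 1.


N(P^a) = p^(a*f)
= 3^(6*1)
= 3^6
= 729

729


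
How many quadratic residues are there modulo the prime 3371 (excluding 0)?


For prime p, the number of non-zero quadratic residues is (p-1)/2.
= (3371-1)/2
= 1685

1685


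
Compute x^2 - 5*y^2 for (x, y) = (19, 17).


x^2 - d*y^2
= 19^2 - 5*17^2
= 361 - 1445
= -1084

-1084


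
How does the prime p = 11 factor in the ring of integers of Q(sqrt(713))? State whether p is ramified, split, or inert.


K = Q(sqrt(713)). Since d mod 4 = 1, disc(K) = 713.
Check p | disc: 713 mod 11 = 9.
p does not divide disc. Compute Legendre symbol (d/p):
9^((11-1)/2) mod 11 = 1
(d/p) = 1, so p splits: (p) = P*P' with e=1, f=1, g=2.
Therefore p is split.

split


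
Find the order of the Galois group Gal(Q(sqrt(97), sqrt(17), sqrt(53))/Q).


The 3 square roots of distinct primes are multiplicatively independent over Q,
so [K:Q] = 2^3 and Gal(K/Q) is isomorphic to (Z/2Z)^3.
|Gal| = 2^3 = 8

8


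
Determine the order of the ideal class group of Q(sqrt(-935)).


K = Q(sqrt(-935)). d mod 4 = 1, so D = disc(K) = d = -935
h(K) equals the number of primitive reduced positive-definite forms (a, b, c) = a*x^2 + b*x*y + c*y^2 with b^2 - 4ac = D,
where reduced means |b| <= a <= c, with b >= 0 whenever |b| = a or a = c, and primitive means gcd(a, b, c) = 1.
Reduced forces 3a^2 <= |D| = 935, so 1 <= a <= 17; b must have the parity of D, and c = (b^2 - D)/(4a) must be an integer >= a.
Enumerate a = 1..17, b in [-a, a]:
  a=1: (1, 1, 234)  [1]
  a=2: (2, -1, 117), (2, 1, 117)  [2]
  a=3: (3, -1, 78), (3, 1, 78)  [2]
  a=4: (4, -3, 59), (4, 3, 59)  [2]
  a=5: (5, 5, 48)  [1]
  a=6: (6, -5, 40), (6, -1, 39), (6, 1, 39), (6, 5, 40)  [4]
  a=7: none
  a=8: (8, -5, 30), (8, 5, 30)  [2]
  a=9: (9, -1, 26), (9, 1, 26)  [2]
  a=10: (10, -5, 24), (10, 5, 24)  [2]
  a=11: (11, 11, 24)  [1]
  a=12: (12, -11, 22), (12, -5, 20), (12, 5, 20), (12, 11, 22)  [4]
  a=13: (13, -1, 18), (13, 1, 18)  [2]
  a=14: none
  a=15: (15, -5, 16), (15, 5, 16)  [2]
  a=16: none
  a=17: (17, 17, 18)  [1]
Total reduced forms: 1 + 2 + 2 + 2 + 1 + 4 + 2 + 2 + 2 + 1 + 4 + 2 + 2 + 1 = 28
h = 28

28


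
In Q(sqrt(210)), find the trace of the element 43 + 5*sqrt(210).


Tr(a + b*sqrt(d)) = (a + b*sqrt(d)) + (a - b*sqrt(d)) = 2a
= 2 * (43)
= 86

86


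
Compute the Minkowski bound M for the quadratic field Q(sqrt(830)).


d = 830, d mod 4 = 2, so disc(K) = 4d = 3320; |disc(K)| = 3320
Real quadratic field, so n = 2, s = r2 = 0, r1 = 2
M = (n!/n^n) * (4/pi)^s * sqrt(|disc(K)|) = (2!/2^2) * (4/pi)^0 * sqrt(3320)
= 0.5 * 1.000000 * 57.619441
= 28.8097

28.8097


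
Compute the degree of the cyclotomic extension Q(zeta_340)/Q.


The degree equals Euler's totient phi(340).
340 = 2^2 * 5 * 17
phi(340) = 128

128


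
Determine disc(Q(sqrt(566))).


For K = Q(sqrt(d)) with d squarefree: disc(K) = d if d = 1 mod 4, and disc(K) = 4d if d = 2 or 3 mod 4.
Here d = 566, and d mod 4 = 2.
d = 2 mod 4, not 1 (O_K = Z[sqrt(d)]), so disc(K) = 4d = 4 * (566) = 2264

2264


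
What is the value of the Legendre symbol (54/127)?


p = 127 is prime, so compute (54/127) with the reciprocity algorithm (Jacobi-symbol steps: pull out 2s via (2/n), flip via reciprocity, reduce):
  pull out 2: (2/127) = +1  (since 127 mod 8 = 7)
  reciprocity: (27/127) -> -(127/27)
  reduce: (19/27)
  reciprocity: (19/27) -> -(27/19)
  reduce: (8/19)
  pull out 2: (2/19) = -1  (since 19 mod 8 = 3)
  pull out 2: (2/19) = -1  (since 19 mod 8 = 3)
  pull out 2: (2/19) = -1  (since 19 mod 8 = 3)
  (1/19) = 1
Product of signs = -1
(54/127) = -1

-1


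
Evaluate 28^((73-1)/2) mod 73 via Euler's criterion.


p = 73 is prime and the exponent is (p-1)/2 = 36, so by Euler's criterion 28^36 = (28/73) = +1 or -1 mod 73.
Compute by square-and-multiply:
  36 = 32 + 4 (binary 100100)
  Repeated squaring mod 73: 28^1 = 28, 28^2 = 54, 28^4 = 69, 28^8 = 16, 28^16 = 37, 28^32 = 55
  28^36 = 28^32 * 28^4 = 55 * 69 mod 73
    55 * 69 = 3795 = 72 mod 73
  28^36 = 72 mod 73
Result 72 = p - 1 = -1 mod 73: 28 is a quadratic non-residue mod 73. As a residue in [0, p-1] the value is 72.
28^36 mod 73 = 72

72


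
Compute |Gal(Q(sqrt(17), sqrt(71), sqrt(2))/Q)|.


The 3 square roots of distinct primes are multiplicatively independent over Q,
so [K:Q] = 2^3 and Gal(K/Q) is isomorphic to (Z/2Z)^3.
|Gal| = 2^3 = 8

8


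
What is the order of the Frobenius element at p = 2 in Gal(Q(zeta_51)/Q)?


The Frobenius at p in Gal(Q(zeta_n)/Q) = (Z/nZ)* is the class of p, so its order is ord_51(2), the smallest k >= 1 with 2^k = 1 mod 51.
n = 51 = 3 * 17, phi(51) = 32; the order divides phi(n).
Divisors of 32: 1, 2, 4, 8, 16, 32
Repeated squaring mod 51: 2^1 = 2, 2^2 = 4, 2^4 = 16, 2^8 = 1, 2^16 = 1, 2^32 = 1
Test divisors in increasing order:
  k=1: 2^1 = 2 mod 51
  k=2: 2^2 = 4 mod 51
  k=4: 2^4 = 16 mod 51
  k=8: 2^8 = 1 mod 51  <- first divisor giving 1
Order = 8

8


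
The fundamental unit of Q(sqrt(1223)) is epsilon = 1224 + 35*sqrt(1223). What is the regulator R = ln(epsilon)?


epsilon = 1224 + 35*sqrt(1223)
= 2447.9996
R = ln(2447.9996)
= 7.8030

7.8030


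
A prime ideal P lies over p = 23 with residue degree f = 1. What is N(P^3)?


N(P^a) = p^(a*f)
= 23^(3*1)
= 23^3
= 12167

12167


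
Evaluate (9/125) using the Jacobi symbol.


Compute (9/125) via quadratic reciprocity:
  reciprocity: (9/125) -> +(125/9)
  reduce: (8/9)
  pull out 2: (2/9) = +1  (since 9 mod 8 = 1)
  pull out 2: (2/9) = +1  (since 9 mod 8 = 1)
  pull out 2: (2/9) = +1  (since 9 mod 8 = 1)
  (1/9) = 1
Product of signs = 1

1


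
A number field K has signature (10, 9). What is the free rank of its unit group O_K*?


By Dirichlet's unit theorem:
rank = r1 + r2 - 1
= 10 + 9 - 1
= 18

18


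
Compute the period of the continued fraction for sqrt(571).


Run the CF algorithm for sqrt(571).
a_0 = floor(sqrt(571)) = 23; set m_0=0, q_0=1.
Recurrence: m' = q*a - m,  q' = (d - m'^2)/q,  a' = floor((a_0 + m')/q').
  step 1: m=23, q=42, a=1
  step 2: m=19, q=5, a=8
  step 3: m=21, q=26, a=1
  step 4: m=5, q=21, a=1
  step 5: m=16, q=15, a=2
  step 6: m=14, q=25, a=1
  step 7: m=11, q=18, a=1
  step 8: m=7, q=29, a=1
  step 9: m=22, q=3, a=15
  step 10: m=23, q=14, a=3
  step 11: m=19, q=15, a=2
  step 12: m=11, q=30, a=1
  step 13: m=19, q=7, a=6
  step 14: m=23, q=6, a=7
  step 15: m=19, q=35, a=1
  step 16: m=16, q=9, a=4
  step 17: m=20, q=19, a=2
  step 18: m=18, q=13, a=3
  step 19: m=21, q=10, a=4
  step 20: m=19, q=21, a=2
  step 21: m=23, q=2, a=23
  step 22: m=23, q=21, a=2
  step 23: m=19, q=10, a=4
  step 24: m=21, q=13, a=3
  step 25: m=18, q=19, a=2
  step 26: m=20, q=9, a=4
  step 27: m=16, q=35, a=1
  step 28: m=19, q=6, a=7
  step 29: m=23, q=7, a=6
  step 30: m=19, q=30, a=1
  step 31: m=11, q=15, a=2
  step 32: m=19, q=14, a=3
  step 33: m=23, q=3, a=15
  step 34: m=22, q=29, a=1
  step 35: m=7, q=18, a=1
  step 36: m=11, q=25, a=1
  step 37: m=14, q=15, a=2
  step 38: m=16, q=21, a=1
  step 39: m=5, q=26, a=1
  step 40: m=21, q=5, a=8
  step 41: m=19, q=42, a=1
  step 42: m=23, q=1, a=46
a_42 = 2*a_0 = 46, so the period closes here.
sqrt(571) = [23; 1, 8, 1, 1, 2, 1, 1, 1, 15, 3, 2, 1, 6, 7, 1, 4, 2, 3, 4, 2, 23, 2, 4, 3, 2, 4, 1, 7, 6, 1, 2, 3, 15, 1, 1, 1, 2, 1, 1, 8, 1, 46]
Period length = 42

42


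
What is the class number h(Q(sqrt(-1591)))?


K = Q(sqrt(-1591)). d mod 4 = 1, so D = disc(K) = d = -1591
h(K) equals the number of primitive reduced positive-definite forms (a, b, c) = a*x^2 + b*x*y + c*y^2 with b^2 - 4ac = D,
where reduced means |b| <= a <= c, with b >= 0 whenever |b| = a or a = c, and primitive means gcd(a, b, c) = 1.
Reduced forces 3a^2 <= |D| = 1591, so 1 <= a <= 23; b must have the parity of D, and c = (b^2 - D)/(4a) must be an integer >= a.
Enumerate a = 1..23, b in [-a, a]:
  a=1: (1, 1, 398)  [1]
  a=2: (2, -1, 199), (2, 1, 199)  [2]
  a=3: none
  a=4: (4, -3, 100), (4, 3, 100)  [2]
  a=5: (5, -3, 80), (5, 3, 80)  [2]
  a=6..7: none
  a=8: (8, -3, 50), (8, 3, 50)  [2]
  a=9: none
  a=10: (10, -7, 41), (10, -3, 40), (10, 3, 40), (10, 7, 41)  [4]
  a=11: (11, -9, 38), (11, 9, 38)  [2]
  a=12..15: none
  a=16: (16, -3, 25), (16, 3, 25)  [2]
  a=17..18: none
  a=19: (19, -9, 22), (19, 9, 22)  [2]
  a=20: (20, -13, 22), (20, 3, 20), (20, 13, 22)  [3]
  a=21..23: none
Total reduced forms: 1 + 2 + 2 + 2 + 2 + 4 + 2 + 2 + 2 + 3 = 22
h = 22

22


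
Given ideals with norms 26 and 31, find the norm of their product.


N(IJ) = N(I) * N(J)
= 26 * 31
= 806

806


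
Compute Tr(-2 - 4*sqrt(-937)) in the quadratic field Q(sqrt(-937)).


Tr(a + b*sqrt(d)) = (a + b*sqrt(d)) + (a - b*sqrt(d)) = 2a
= 2 * (-2)
= -4

-4


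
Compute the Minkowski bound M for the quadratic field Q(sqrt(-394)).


d = -394, d mod 4 = 2, so disc(K) = 4d = -1576; |disc(K)| = 1576
Imaginary quadratic field, so n = 2, s = r2 = 1, r1 = 0
M = (n!/n^n) * (4/pi)^s * sqrt(|disc(K)|) = (2!/2^2) * (4/pi)^1 * sqrt(1576)
= 0.5 * 1.273240 * 39.698866
= 25.2731

25.2731


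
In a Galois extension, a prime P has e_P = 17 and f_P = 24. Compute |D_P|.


|D_P| = e * f
= 17 * 24
= 408

408


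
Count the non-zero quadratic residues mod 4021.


For prime p, the number of non-zero quadratic residues is (p-1)/2.
= (4021-1)/2
= 2010

2010


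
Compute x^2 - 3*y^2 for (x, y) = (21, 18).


x^2 - d*y^2
= 21^2 - 3*18^2
= 441 - 972
= -531

-531


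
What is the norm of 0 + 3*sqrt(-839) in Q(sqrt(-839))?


N(a + b*sqrt(d)) = a^2 - d*b^2
= (0)^2 - (-839)*(3)^2
= 0 + 7551
= 7551

7551


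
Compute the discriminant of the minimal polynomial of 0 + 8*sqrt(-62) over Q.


The element 0 + 8*sqrt(-62) has minimal polynomial:
x^2 + 0*x + 3968
Discriminant = (0)^2 - 4*(3968)
= 0 - 15872
= -15872

-15872


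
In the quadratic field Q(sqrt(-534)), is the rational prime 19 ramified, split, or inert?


K = Q(sqrt(-534)). Since d mod 4 = 2, disc(K) = -2136.
Check p | disc: -2136 mod 19 = 11.
p does not divide disc. Compute Legendre symbol (d/p):
17^((19-1)/2) mod 19 = 1
(d/p) = 1, so p splits: (p) = P*P' with e=1, f=1, g=2.
Therefore p is split.

split


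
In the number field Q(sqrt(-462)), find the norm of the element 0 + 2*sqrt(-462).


N(a + b*sqrt(d)) = a^2 - d*b^2
= (0)^2 - (-462)*(2)^2
= 0 + 1848
= 1848

1848


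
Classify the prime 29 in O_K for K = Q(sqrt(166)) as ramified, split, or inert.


K = Q(sqrt(166)). Since d mod 4 = 2, disc(K) = 664.
Check p | disc: 664 mod 29 = 26.
p does not divide disc. Compute Legendre symbol (d/p):
21^((29-1)/2) mod 29 = -1
(d/p) = -1, so p is inert: (p) stays prime with e=1, f=2, g=1.
Therefore p is inert.

inert


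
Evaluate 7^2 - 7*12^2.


x^2 - d*y^2
= 7^2 - 7*12^2
= 49 - 1008
= -959

-959


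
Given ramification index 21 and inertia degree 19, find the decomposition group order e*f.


|D_P| = e * f
= 21 * 19
= 399

399


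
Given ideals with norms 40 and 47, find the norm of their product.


N(IJ) = N(I) * N(J)
= 40 * 47
= 1880

1880


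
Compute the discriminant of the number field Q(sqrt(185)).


For K = Q(sqrt(d)) with d squarefree: disc(K) = d if d = 1 mod 4, and disc(K) = 4d if d = 2 or 3 mod 4.
Here d = 185, and d mod 4 = 1.
d = 1 mod 4 (O_K = Z[(1+sqrt(d))/2]), so disc(K) = d = 185

185


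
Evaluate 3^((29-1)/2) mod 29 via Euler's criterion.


p = 29 is prime and the exponent is (p-1)/2 = 14, so by Euler's criterion 3^14 = (3/29) = +1 or -1 mod 29.
Compute by square-and-multiply:
  14 = 8 + 4 + 2 (binary 1110)
  Repeated squaring mod 29: 3^1 = 3, 3^2 = 9, 3^4 = 23, 3^8 = 7
  3^14 = 3^8 * 3^4 * 3^2 = 7 * 23 * 9 mod 29
    7 * 23 = 161 = 16 mod 29
    16 * 9 = 144 = 28 mod 29
  3^14 = 28 mod 29
Result 28 = p - 1 = -1 mod 29: 3 is a quadratic non-residue mod 29. As a residue in [0, p-1] the value is 28.
3^14 mod 29 = 28

28


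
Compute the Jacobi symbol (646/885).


Compute (646/885) via quadratic reciprocity:
  pull out 2: (2/885) = -1  (since 885 mod 8 = 5)
  reciprocity: (323/885) -> +(885/323)
  reduce: (239/323)
  reciprocity: (239/323) -> -(323/239)
  reduce: (84/239)
  pull out 2: (2/239) = +1  (since 239 mod 8 = 7)
  pull out 2: (2/239) = +1  (since 239 mod 8 = 7)
  reciprocity: (21/239) -> +(239/21)
  reduce: (8/21)
  pull out 2: (2/21) = -1  (since 21 mod 8 = 5)
  pull out 2: (2/21) = -1  (since 21 mod 8 = 5)
  pull out 2: (2/21) = -1  (since 21 mod 8 = 5)
  (1/21) = 1
Product of signs = -1

-1


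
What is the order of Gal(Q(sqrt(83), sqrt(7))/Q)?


The 2 square roots of distinct primes are multiplicatively independent over Q,
so [K:Q] = 2^2 and Gal(K/Q) is isomorphic to (Z/2Z)^2.
|Gal| = 2^2 = 4

4


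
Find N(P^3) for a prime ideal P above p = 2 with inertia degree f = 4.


N(P^a) = p^(a*f)
= 2^(3*4)
= 2^12
= 4096

4096


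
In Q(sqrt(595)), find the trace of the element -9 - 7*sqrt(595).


Tr(a + b*sqrt(d)) = (a + b*sqrt(d)) + (a - b*sqrt(d)) = 2a
= 2 * (-9)
= -18

-18


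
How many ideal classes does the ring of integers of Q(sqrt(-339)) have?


K = Q(sqrt(-339)). d mod 4 = 1, so D = disc(K) = d = -339
h(K) equals the number of primitive reduced positive-definite forms (a, b, c) = a*x^2 + b*x*y + c*y^2 with b^2 - 4ac = D,
where reduced means |b| <= a <= c, with b >= 0 whenever |b| = a or a = c, and primitive means gcd(a, b, c) = 1.
Reduced forces 3a^2 <= |D| = 339, so 1 <= a <= 10; b must have the parity of D, and c = (b^2 - D)/(4a) must be an integer >= a.
Enumerate a = 1..10, b in [-a, a]:
  a=1: (1, 1, 85)  [1]
  a=2: none
  a=3: (3, 3, 29)  [1]
  a=4: none
  a=5: (5, -1, 17), (5, 1, 17)  [2]
  a=6: none
  a=7: (7, -5, 13), (7, 5, 13)  [2]
  a=8..10: none
Total reduced forms: 1 + 1 + 2 + 2 = 6
h = 6

6


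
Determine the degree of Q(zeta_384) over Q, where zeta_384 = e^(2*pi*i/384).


The degree equals Euler's totient phi(384).
384 = 2^7 * 3
phi(384) = 128

128


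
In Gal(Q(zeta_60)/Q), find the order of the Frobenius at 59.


The Frobenius at p in Gal(Q(zeta_n)/Q) = (Z/nZ)* is the class of p, so its order is ord_60(59), the smallest k >= 1 with 59^k = 1 mod 60.
n = 60 = 2^2 * 3 * 5, phi(60) = 16; the order divides phi(n).
Divisors of 16: 1, 2, 4, 8, 16
Repeated squaring mod 60: 59^1 = 59, 59^2 = 1, 59^4 = 1, 59^8 = 1, 59^16 = 1
Test divisors in increasing order:
  k=1: 59^1 = 59 mod 60
  k=2: 59^2 = 1 mod 60  <- first divisor giving 1
Order = 2

2


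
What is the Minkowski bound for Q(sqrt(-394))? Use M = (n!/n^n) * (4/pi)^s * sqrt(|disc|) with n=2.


d = -394, d mod 4 = 2, so disc(K) = 4d = -1576; |disc(K)| = 1576
Imaginary quadratic field, so n = 2, s = r2 = 1, r1 = 0
M = (n!/n^n) * (4/pi)^s * sqrt(|disc(K)|) = (2!/2^2) * (4/pi)^1 * sqrt(1576)
= 0.5 * 1.273240 * 39.698866
= 25.2731

25.2731


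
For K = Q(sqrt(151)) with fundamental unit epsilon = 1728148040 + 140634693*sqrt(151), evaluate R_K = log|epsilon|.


epsilon = 1728148040 + 140634693*sqrt(151)
= 3.4563e+09
R = ln(3.4563e+09)
= 21.9635

21.9635


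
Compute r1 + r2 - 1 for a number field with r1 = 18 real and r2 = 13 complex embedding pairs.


By Dirichlet's unit theorem:
rank = r1 + r2 - 1
= 18 + 13 - 1
= 30

30


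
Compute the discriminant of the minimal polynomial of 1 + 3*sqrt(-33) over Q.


The element 1 + 3*sqrt(-33) has minimal polynomial:
x^2 - 2*x + 298
Discriminant = (-2)^2 - 4*(298)
= 4 - 1192
= -1188

-1188


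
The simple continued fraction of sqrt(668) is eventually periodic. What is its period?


Run the CF algorithm for sqrt(668).
a_0 = floor(sqrt(668)) = 25; set m_0=0, q_0=1.
Recurrence: m' = q*a - m,  q' = (d - m'^2)/q,  a' = floor((a_0 + m')/q').
  step 1: m=25, q=43, a=1
  step 2: m=18, q=8, a=5
  step 3: m=22, q=23, a=2
  step 4: m=24, q=4, a=12
  step 5: m=24, q=23, a=2
  step 6: m=22, q=8, a=5
  step 7: m=18, q=43, a=1
  step 8: m=25, q=1, a=50
a_8 = 2*a_0 = 50, so the period closes here.
sqrt(668) = [25; 1, 5, 2, 12, 2, 5, 1, 50]
Period length = 8

8


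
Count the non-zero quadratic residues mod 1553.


For prime p, the number of non-zero quadratic residues is (p-1)/2.
= (1553-1)/2
= 776

776


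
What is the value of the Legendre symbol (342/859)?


p = 859 is prime, so compute (342/859) with the reciprocity algorithm (Jacobi-symbol steps: pull out 2s via (2/n), flip via reciprocity, reduce):
  pull out 2: (2/859) = -1  (since 859 mod 8 = 3)
  reciprocity: (171/859) -> -(859/171)
  reduce: (4/171)
  pull out 2: (2/171) = -1  (since 171 mod 8 = 3)
  pull out 2: (2/171) = -1  (since 171 mod 8 = 3)
  (1/171) = 1
Product of signs = 1
(342/859) = 1

1
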